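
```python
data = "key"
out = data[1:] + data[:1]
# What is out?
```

Trace:
`data = "key"` → data = 'key'
`out = data[1:] + data[:1]` → out = 'eyk'
So out = 'eyk'

Answer: 'eyk'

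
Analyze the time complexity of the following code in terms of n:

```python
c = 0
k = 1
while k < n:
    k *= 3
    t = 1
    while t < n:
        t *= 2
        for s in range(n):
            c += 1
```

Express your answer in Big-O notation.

Each loop level contributes: log n × log n × n. Multiplying the contributions gives O(n log² n).

Answer: O(n log² n)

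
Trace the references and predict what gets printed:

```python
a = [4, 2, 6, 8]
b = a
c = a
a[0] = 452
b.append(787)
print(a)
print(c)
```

Key concept: multiple aliases.
Step by step:
`a = [4, 2, 6, 8]` → a = [4, 2, 6, 8]
`b = a` → b = [4, 2, 6, 8] (same object as a)
`c = a` → c = [4, 2, 6, 8] (same object as a, b)
`a[0] = 452` → a = [452, 2, 6, 8] (same object as b, c); b = [452, 2, 6, 8] (same object as a, c); c = [452, 2, 6, 8] (same object as a, b)
`b.append(787)` → a = [452, 2, 6, 8, 787] (same object as b, c); b = [452, 2, 6, 8, 787] (same object as a, c); c = [452, 2, 6, 8, 787] (same object as a, b)
`print(a)` → prints [452, 2, 6, 8, 787]
`print(c)` → prints [452, 2, 6, 8, 787]

Answer:
[452, 2, 6, 8, 787]
[452, 2, 6, 8, 787]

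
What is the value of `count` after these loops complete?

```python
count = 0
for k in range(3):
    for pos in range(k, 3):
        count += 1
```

Upper triangle: 3 + 2 + ... + 1
`count` takes the values: 0 → 1 → 2 → 3 → 4 → 5 → 6

Answer: 6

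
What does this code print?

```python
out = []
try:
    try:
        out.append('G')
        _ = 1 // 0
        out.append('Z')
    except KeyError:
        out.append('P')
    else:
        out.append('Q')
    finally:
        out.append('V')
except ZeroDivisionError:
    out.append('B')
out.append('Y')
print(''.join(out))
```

Execution trace: 'G' (inner try body) → 'V' (inner finally) → 'B' (outer except ZeroDivisionError) → 'Y' (after the try/except). Output: GVBY

Answer: GVBY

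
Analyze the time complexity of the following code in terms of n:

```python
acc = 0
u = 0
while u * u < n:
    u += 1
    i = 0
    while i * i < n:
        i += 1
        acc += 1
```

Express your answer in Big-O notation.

Each loop level contributes: √n × √n. Multiplying the contributions gives O(n).

Answer: O(n)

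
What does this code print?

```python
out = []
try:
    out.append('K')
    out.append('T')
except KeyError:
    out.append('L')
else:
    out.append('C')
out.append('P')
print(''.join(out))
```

Execution trace: 'K' (try body) → 'T' (try body, no exception) → 'C' (else) → 'P' (after the try/except). Output: KTCP

Answer: KTCP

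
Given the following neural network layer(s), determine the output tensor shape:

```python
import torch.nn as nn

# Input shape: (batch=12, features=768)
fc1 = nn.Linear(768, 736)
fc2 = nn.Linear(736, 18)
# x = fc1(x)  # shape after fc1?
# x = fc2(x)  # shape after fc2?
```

Input: (12, 768) -> after fc1: (12, 736) -> Output: (12, 18)

Answer: (12, 18)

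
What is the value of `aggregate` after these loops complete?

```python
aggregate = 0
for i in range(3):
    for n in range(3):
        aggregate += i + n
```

Sum of all i+n for i,n in 3x3
`aggregate` takes the values: 0 → 1 → 3 → 4 → 6 → 9 → 11 → 14 → 18

Answer: 18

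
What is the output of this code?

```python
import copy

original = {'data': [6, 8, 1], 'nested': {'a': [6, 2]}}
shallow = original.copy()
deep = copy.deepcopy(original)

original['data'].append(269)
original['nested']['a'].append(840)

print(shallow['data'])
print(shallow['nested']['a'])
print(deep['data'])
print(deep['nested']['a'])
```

Key concept: comparing shallow vs deep copy.
Step by step:
`original = {'data': [6, 8, 1], 'nested': {'a': [6, 2]}}` → original = {'data': [6, 8, 1], 'nested': {'a': [6, 2]}}
`shallow = original.copy()` → shallow = {'data': [6, 8, 1], 'nested': {'a': [6, 2]}}
`deep = copy.deepcopy(original)` → deep = {'data': [6, 8, 1], 'nested': {'a': [6, 2]}}
`original['data'].append(269)` → original = {'data': [6, 8, 1, 269], 'nested': {'a': [6, 2]}}; shallow = {'data': [6, 8, 1, 269], 'nested': {'a': [6, 2]}}
`original['nested']['a'].append(840)` → original = {'data': [6, 8, 1, 269], 'nested': {'a': [6, 2, 840]}}; shallow = {'data': [6, 8, 1, 269], 'nested': {'a': [6, 2, 840]}}
`print(shallow['data'])` → prints [6, 8, 1, 269]
`print(shallow['nested']['a'])` → prints [6, 2, 840]
`print(deep['data'])` → prints [6, 8, 1]
`print(deep['nested']['a'])` → prints [6, 2]

Answer:
[6, 8, 1, 269]
[6, 2, 840]
[6, 8, 1]
[6, 2]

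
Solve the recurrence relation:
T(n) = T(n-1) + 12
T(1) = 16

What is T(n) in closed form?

Unrolling: T(n) = T(1) + 12·(n-1) = 16 + 12(n-1) = 12n + 4.

Answer: T(n) = 12n + 4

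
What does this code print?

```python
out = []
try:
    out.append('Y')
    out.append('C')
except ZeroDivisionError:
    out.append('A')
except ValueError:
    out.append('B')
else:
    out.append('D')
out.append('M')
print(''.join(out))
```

Execution trace: 'Y' (try body) → 'C' (try body, no exception) → 'D' (else) → 'M' (after the try/except). Output: YCDM

Answer: YCDM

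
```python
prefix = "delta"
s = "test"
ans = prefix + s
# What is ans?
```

Trace:
`prefix = "delta"` → prefix = 'delta'
`s = "test"` → s = 'test'
`ans = prefix + s` → ans = 'deltatest'
So ans = 'deltatest'

Answer: 'deltatest'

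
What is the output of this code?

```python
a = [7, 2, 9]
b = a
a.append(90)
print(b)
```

Key concept: basic list aliasing.
Step by step:
`a = [7, 2, 9]` → a = [7, 2, 9]
`b = a` → b = [7, 2, 9] (same object as a)
`a.append(90)` → a = [7, 2, 9, 90] (same object as b); b = [7, 2, 9, 90] (same object as a)
`print(b)` → prints [7, 2, 9, 90]

Answer: [7, 2, 9, 90]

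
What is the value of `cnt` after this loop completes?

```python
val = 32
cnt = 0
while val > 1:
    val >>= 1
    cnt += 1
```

Count right shifts until 1
`cnt` takes the values: 0 → 1 → 2 → 3 → 4 → 5

Answer: 5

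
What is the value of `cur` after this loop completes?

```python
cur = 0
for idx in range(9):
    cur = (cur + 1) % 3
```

Increment mod 3, 9 times = 0
`cur` takes the values: 0 → 1 → 2 → 0 → 1 → 2 → 0 → 1 → 2 → 0

Answer: 0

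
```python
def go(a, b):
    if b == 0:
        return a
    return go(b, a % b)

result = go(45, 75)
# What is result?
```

go(45, 75) -> go(75, 45) -> go(45, 30) -> go(30, 15) -> go(15, 0) -> 15

Answer: 15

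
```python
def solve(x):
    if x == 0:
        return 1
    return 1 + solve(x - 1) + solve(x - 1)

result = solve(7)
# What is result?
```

solve(x) = 1 + 2·solve(x-1), solve(0)=1. Closed form: (1+1)·2^7 - 1 = 255.

Answer: 255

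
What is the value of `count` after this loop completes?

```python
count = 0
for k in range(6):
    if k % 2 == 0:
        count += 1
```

Count numbers divisible by 2 in range(6)
`count` takes the values: 0 → 1 → 2 → 3

Answer: 3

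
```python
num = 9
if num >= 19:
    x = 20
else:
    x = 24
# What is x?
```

Trace:
`num = 9` → num = 9
`if num >= 19: ...` → num >= 19 is False, take else branch → x = 24
So x = 24

Answer: 24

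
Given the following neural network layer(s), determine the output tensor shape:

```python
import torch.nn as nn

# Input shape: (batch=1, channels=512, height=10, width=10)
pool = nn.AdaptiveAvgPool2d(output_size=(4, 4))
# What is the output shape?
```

Input: (1, 512, 10, 10) -> Output: (1, 512, 4, 4)

Answer: (1, 512, 4, 4)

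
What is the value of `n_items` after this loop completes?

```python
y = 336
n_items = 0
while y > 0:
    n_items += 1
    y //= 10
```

Count digits by repeated division by 10
`n_items` takes the values: 0 → 1 → 2 → 3

Answer: 3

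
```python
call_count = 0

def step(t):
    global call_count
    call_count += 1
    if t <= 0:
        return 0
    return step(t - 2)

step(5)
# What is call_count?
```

Linear recursion stepping by 2: 4 calls from t=5 down to ≤0.

Answer: 4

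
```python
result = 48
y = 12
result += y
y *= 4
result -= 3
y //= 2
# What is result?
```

Trace:
`result = 48` → result = 48
`y = 12` → y = 12
`result += y` → result = 60
`y *= 4` → y = 48
`result -= 3` → result = 57
`y //= 2` → y = 24
So result = 57

Answer: 57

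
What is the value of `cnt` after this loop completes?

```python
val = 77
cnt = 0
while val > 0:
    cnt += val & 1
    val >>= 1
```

Count set bits in 77 (binary: 0b1001101)
`cnt` takes the values: 0 → 1 → 2 → 3 → 4

Answer: 4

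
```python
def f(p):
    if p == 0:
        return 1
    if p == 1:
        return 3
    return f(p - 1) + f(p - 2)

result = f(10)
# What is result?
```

Build up from base cases: f(0)=1, f(1)=3, f(2)=4, f(3)=7, f(4)=11, f(5)=18, f(6)=29, ..., f(10)=199

Answer: 199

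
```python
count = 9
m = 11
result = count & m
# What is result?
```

Trace:
`count = 9` → count = 9
`m = 11` → m = 11
`result = count & m` → result = 9
So result = 9

Answer: 9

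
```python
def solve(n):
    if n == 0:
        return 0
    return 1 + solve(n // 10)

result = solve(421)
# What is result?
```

Count of digits of 421: 3

Answer: 3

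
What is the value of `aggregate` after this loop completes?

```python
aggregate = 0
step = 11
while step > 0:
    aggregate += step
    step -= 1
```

Sum 11 down to 1
`aggregate` takes the values: 0 → 11 → 21 → 30 → 38 → 45 → 51 → 56 → 60 → 63 → 65 → 66

Answer: 66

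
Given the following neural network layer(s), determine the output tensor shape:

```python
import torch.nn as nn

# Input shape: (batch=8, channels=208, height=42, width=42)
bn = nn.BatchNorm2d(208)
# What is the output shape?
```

Input: (8, 208, 42, 42) -> Output: (8, 208, 42, 42)

Answer: (8, 208, 42, 42)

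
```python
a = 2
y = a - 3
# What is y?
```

Trace:
`a = 2` → a = 2
`y = a - 3` → y = -1
So y = -1

Answer: -1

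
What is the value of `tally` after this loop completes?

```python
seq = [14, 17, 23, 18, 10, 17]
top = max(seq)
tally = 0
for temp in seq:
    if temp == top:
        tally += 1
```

Count of max value 23 in [14, 17, 23, 18, 10, 17]
`tally` takes the values: 0 → 1

Answer: 1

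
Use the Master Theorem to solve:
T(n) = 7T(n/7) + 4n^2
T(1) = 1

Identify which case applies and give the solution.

a=7, b=7, f(n)=4n^2. log_7(7) = 1. Since c=2 > 1 and the regularity condition holds (7(n/7)^2 = (7/7^2)n^2 with 7/7^2 < 1), Case 3 applies: T(n) = Θ(f(n)) = O(n^2).

Answer: O(n^2) - Case 3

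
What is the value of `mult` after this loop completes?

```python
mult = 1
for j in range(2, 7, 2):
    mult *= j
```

Product of even numbers 2 to 6
`mult` takes the values: 1 → 2 → 8 → 48

Answer: 48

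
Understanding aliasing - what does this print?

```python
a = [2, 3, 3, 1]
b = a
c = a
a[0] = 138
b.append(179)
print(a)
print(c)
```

Key concept: multiple aliases.
Step by step:
`a = [2, 3, 3, 1]` → a = [2, 3, 3, 1]
`b = a` → b = [2, 3, 3, 1] (same object as a)
`c = a` → c = [2, 3, 3, 1] (same object as a, b)
`a[0] = 138` → a = [138, 3, 3, 1] (same object as b, c); b = [138, 3, 3, 1] (same object as a, c); c = [138, 3, 3, 1] (same object as a, b)
`b.append(179)` → a = [138, 3, 3, 1, 179] (same object as b, c); b = [138, 3, 3, 1, 179] (same object as a, c); c = [138, 3, 3, 1, 179] (same object as a, b)
`print(a)` → prints [138, 3, 3, 1, 179]
`print(c)` → prints [138, 3, 3, 1, 179]

Answer:
[138, 3, 3, 1, 179]
[138, 3, 3, 1, 179]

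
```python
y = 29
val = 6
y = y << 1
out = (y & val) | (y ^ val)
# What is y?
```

Trace:
`y = 29` → y = 29
`val = 6` → val = 6
`y = y << 1` → y = 58
`out = (y & val) | (y ^ val)` → out = 62
So y = 58

Answer: 58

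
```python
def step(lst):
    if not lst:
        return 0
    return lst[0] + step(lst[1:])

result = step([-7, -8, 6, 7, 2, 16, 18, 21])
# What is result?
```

(-7) + (-8) + 6 + 7 + 2 + 16 + 18 + 21 + 0 = 55

Answer: 55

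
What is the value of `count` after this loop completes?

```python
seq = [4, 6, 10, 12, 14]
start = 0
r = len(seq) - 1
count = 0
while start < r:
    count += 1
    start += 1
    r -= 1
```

Iterations until pointers meet (list length 5)
`count` takes the values: 0 → 1 → 2

Answer: 2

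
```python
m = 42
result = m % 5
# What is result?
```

Trace:
`m = 42` → m = 42
`result = m % 5` → result = 2
So result = 2

Answer: 2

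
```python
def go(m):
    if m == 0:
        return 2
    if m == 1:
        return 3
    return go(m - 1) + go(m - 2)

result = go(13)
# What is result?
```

Build up from base cases: go(0)=2, go(1)=3, go(2)=5, go(3)=8, go(4)=13, go(5)=21, go(6)=34, ..., go(13)=987

Answer: 987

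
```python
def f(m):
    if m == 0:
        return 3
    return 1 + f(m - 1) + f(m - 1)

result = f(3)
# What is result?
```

f(m) = 1 + 2·f(m-1), f(0)=3. Closed form: (3+1)·2^3 - 1 = 31.

Answer: 31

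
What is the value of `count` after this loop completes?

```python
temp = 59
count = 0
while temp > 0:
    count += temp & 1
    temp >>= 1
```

Count set bits in 59 (binary: 0b111011)
`count` takes the values: 0 → 1 → 2 → 3 → 4 → 5

Answer: 5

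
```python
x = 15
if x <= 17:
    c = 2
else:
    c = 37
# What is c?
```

Trace:
`x = 15` → x = 15
`if x <= 17: ...` → x <= 17 is True → c = 2
So c = 2

Answer: 2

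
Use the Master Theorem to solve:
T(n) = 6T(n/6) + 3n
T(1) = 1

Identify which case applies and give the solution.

a=6, b=6, f(n)=3n. log_6(6) = 1. Since c=1 = 1, Case 2 applies: T(n) = Θ(n^log_b(a) · log n) = O(n log n).

Answer: O(n log n) - Case 2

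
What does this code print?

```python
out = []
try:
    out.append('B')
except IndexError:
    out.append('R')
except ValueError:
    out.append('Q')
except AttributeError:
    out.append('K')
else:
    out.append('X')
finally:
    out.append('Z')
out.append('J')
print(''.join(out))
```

Execution trace: 'B' (try body, no exception) → 'X' (else) → 'Z' (finally) → 'J' (after the try/except). Output: BXZJ

Answer: BXZJ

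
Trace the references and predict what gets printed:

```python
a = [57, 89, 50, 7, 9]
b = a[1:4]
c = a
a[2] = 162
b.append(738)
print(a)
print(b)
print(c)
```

Key concept: slice vs alias.
Step by step:
`a = [57, 89, 50, 7, 9]` → a = [57, 89, 50, 7, 9]
`b = a[1:4]` → b = [89, 50, 7]
`c = a` → c = [57, 89, 50, 7, 9] (same object as a)
`a[2] = 162` → a = [57, 89, 162, 7, 9] (same object as c); c = [57, 89, 162, 7, 9] (same object as a)
`b.append(738)` → b = [89, 50, 7, 738]
`print(a)` → prints [57, 89, 162, 7, 9]
`print(b)` → prints [89, 50, 7, 738]
`print(c)` → prints [57, 89, 162, 7, 9]

Answer:
[57, 89, 162, 7, 9]
[89, 50, 7, 738]
[57, 89, 162, 7, 9]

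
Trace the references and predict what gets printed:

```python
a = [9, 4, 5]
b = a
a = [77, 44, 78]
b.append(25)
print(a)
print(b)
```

Key concept: rebinding vs mutation: a is rebound to a new list, b still points at the original.
Step by step:
`a = [9, 4, 5]` → a = [9, 4, 5]
`b = a` → b = [9, 4, 5] (same object as a)
`a = [77, 44, 78]` → a = [77, 44, 78]
`b.append(25)` → b = [9, 4, 5, 25]
`print(a)` → prints [77, 44, 78]
`print(b)` → prints [9, 4, 5, 25]

Answer:
[77, 44, 78]
[9, 4, 5, 25]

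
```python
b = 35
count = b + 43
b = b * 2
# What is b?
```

Trace:
`b = 35` → b = 35
`count = b + 43` → count = 78
`b = b * 2` → b = 70
So b = 70

Answer: 70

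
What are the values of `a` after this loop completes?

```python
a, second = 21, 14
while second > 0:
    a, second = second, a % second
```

GCD of 21 and 14
`a` takes the values: 21 → 14 → 7

Answer: 7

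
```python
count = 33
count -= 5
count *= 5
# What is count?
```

Trace:
`count = 33` → count = 33
`count -= 5` → count = 28
`count *= 5` → count = 140
So count = 140

Answer: 140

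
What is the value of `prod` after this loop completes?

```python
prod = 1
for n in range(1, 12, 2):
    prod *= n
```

Product of 1, 3, 5, ... up to 11
`prod` takes the values: 1 → 3 → 15 → 105 → 945 → 10395

Answer: 10395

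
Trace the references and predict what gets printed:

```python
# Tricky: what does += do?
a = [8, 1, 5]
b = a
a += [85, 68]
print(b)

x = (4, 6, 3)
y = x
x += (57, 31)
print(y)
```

Key concept: += behavior differs for mutable vs immutable.
Step by step:
`a = [8, 1, 5]` → a = [8, 1, 5]
`b = a` → b = [8, 1, 5] (same object as a)
`a += [85, 68]` → a = [8, 1, 5, 85, 68] (same object as b); b = [8, 1, 5, 85, 68] (same object as a)
`print(b)` → prints [8, 1, 5, 85, 68]
`x = (4, 6, 3)` → x = (4, 6, 3)
`y = x` → y = (4, 6, 3)
`x += (57, 31)` → x = (4, 6, 3, 57, 31)
`print(y)` → prints (4, 6, 3)

Answer:
[8, 1, 5, 85, 68]
(4, 6, 3)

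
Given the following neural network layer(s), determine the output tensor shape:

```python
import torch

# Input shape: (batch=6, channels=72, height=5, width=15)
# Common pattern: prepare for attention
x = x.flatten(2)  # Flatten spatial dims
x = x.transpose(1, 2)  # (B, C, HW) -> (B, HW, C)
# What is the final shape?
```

Input: (6, 72, 5, 15) -> after flatten(2): (6, 72, 75) -> Output: (6, 75, 72)

Answer: (6, 75, 72)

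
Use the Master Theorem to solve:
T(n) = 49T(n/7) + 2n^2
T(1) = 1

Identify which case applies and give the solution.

a=49, b=7, f(n)=2n^2. log_7(49) = 2. Since c=2 = 2, Case 2 applies: T(n) = Θ(n^log_b(a) · log n) = O(n^2 log n).

Answer: O(n^2 log n) - Case 2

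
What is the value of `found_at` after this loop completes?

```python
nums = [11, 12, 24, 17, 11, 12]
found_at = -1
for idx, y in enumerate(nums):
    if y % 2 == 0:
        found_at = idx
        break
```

First even number index in [11, 12, 24, 17, 11, 12]
`found_at` takes the values: -1 → 1

Answer: 1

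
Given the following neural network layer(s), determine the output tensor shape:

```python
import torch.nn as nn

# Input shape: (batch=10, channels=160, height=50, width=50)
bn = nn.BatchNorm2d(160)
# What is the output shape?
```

Input: (10, 160, 50, 50) -> Output: (10, 160, 50, 50)

Answer: (10, 160, 50, 50)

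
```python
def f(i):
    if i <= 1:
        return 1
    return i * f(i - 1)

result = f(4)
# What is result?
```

f(4) = 4 * 3 * 2 * 1 = 24

Answer: 24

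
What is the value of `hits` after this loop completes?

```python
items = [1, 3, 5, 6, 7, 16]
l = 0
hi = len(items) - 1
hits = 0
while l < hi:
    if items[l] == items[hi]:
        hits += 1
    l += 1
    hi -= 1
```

Count matching pairs from ends
`hits` takes the values: 0

Answer: 0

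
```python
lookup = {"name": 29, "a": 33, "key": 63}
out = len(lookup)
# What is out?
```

Trace:
`lookup = {"name": 29, "a": 33, "key": 63}` → lookup = {'name': 29, 'a': 33, 'key': 63}
`out = len(lookup)` → out = 3
So out = 3

Answer: 3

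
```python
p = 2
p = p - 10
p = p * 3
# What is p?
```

Trace:
`p = 2` → p = 2
`p = p - 10` → p = -8
`p = p * 3` → p = -24
So p = -24

Answer: -24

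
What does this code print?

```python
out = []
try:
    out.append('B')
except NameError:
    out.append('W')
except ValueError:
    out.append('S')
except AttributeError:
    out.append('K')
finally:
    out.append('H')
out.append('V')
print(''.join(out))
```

Execution trace: 'B' (try body, no exception) → 'H' (finally) → 'V' (after the try/except). Output: BHV

Answer: BHV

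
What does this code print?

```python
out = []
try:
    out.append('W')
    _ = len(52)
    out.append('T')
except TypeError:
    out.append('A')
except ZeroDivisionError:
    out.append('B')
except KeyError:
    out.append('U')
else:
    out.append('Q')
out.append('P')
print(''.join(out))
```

Execution trace: 'W' (try body) → 'A' (except TypeError) → 'P' (after the try/except). Output: WAP

Answer: WAP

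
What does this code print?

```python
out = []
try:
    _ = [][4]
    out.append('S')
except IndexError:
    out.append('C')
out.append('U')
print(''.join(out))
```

Execution trace: 'C' (except IndexError) → 'U' (after the try/except). Output: CU

Answer: CU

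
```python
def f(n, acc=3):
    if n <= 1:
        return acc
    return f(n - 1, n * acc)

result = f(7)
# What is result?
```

Accumulator trace (n, acc): (7, 3) -> (6, 21) -> (5, 126) -> (4, 630) -> (3, 2520) -> (2, 7560) -> (1, 15120) -> return 15120

Answer: 15120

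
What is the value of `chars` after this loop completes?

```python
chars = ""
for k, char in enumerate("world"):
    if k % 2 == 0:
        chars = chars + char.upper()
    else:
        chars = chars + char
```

Uppercase even positions in 'world'
`chars` takes the values: "" → "W" → "Wo" → "WoR" → "WoRl" → "WoRlD"

Answer: "WoRlD"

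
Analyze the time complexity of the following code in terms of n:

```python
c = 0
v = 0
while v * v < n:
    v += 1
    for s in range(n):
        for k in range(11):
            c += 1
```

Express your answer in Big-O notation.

Each loop level contributes: √n × n × 1. Multiplying the contributions gives O(n√n).

Answer: O(n√n)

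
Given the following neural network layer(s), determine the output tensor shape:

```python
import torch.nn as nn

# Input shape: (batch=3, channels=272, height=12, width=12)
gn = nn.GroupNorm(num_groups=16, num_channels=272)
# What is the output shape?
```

Input: (3, 272, 12, 12) -> Output: (3, 272, 12, 12)

Answer: (3, 272, 12, 12)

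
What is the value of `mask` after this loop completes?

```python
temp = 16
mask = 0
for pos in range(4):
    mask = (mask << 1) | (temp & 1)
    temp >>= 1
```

Reverse lowest 4 bits of 16
`mask` takes the values: 0

Answer: 0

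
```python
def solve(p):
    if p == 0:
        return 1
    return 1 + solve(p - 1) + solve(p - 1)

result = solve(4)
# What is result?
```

solve(p) = 1 + 2·solve(p-1), solve(0)=1. Closed form: (1+1)·2^4 - 1 = 31.

Answer: 31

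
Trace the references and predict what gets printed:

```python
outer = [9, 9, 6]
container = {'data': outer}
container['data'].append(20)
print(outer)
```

Key concept: dict holds reference to list.
Step by step:
`outer = [9, 9, 6]` → outer = [9, 9, 6]
`container = {'data': outer}` → container = {'data': [9, 9, 6]}
`container['data'].append(20)` → outer = [9, 9, 6, 20]; container = {'data': [9, 9, 6, 20]}
`print(outer)` → prints [9, 9, 6, 20]

Answer: [9, 9, 6, 20]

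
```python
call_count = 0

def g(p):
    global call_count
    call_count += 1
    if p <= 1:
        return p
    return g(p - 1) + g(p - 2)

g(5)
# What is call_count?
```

Calls(p) = 1 + Calls(p-1) + Calls(p-2); Calls(0)=Calls(1)=1. For p=5 this gives 15.

Answer: 15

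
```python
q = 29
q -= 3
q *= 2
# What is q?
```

Trace:
`q = 29` → q = 29
`q -= 3` → q = 26
`q *= 2` → q = 52
So q = 52

Answer: 52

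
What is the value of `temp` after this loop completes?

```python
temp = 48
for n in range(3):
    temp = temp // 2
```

Halve 3 times: 48 // 2^3 = 6
`temp` takes the values: 48 → 24 → 12 → 6

Answer: 6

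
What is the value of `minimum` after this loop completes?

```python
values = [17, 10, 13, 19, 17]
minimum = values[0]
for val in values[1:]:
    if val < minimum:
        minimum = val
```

Minimum of [17, 10, 13, 19, 17]
`minimum` takes the values: 17 → 10

Answer: 10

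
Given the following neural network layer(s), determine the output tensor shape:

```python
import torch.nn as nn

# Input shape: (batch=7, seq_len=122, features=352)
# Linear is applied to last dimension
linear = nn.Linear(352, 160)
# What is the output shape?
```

Input: (7, 122, 352) -> Output: (7, 122, 160)

Answer: (7, 122, 160)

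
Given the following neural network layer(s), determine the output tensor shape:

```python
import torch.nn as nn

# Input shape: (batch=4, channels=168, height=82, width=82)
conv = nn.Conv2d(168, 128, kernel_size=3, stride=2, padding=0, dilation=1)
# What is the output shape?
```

Input: (4, 168, 82, 82) -> Output: (4, 128, 40, 40)

Answer: (4, 128, 40, 40)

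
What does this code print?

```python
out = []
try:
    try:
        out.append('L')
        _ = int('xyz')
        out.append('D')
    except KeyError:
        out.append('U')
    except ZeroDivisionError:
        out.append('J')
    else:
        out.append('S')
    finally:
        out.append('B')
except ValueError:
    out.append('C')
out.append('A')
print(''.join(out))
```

Execution trace: 'L' (try body) → 'B' (finally) → 'C' (outer except ValueError) → 'A' (after the try/except). Output: LBCA

Answer: LBCA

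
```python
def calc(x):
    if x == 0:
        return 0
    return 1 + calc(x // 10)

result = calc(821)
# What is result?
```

Count of digits of 821: 3

Answer: 3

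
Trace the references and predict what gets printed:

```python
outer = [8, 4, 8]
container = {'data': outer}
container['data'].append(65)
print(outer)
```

Key concept: dict holds reference to list.
Step by step:
`outer = [8, 4, 8]` → outer = [8, 4, 8]
`container = {'data': outer}` → container = {'data': [8, 4, 8]}
`container['data'].append(65)` → outer = [8, 4, 8, 65]; container = {'data': [8, 4, 8, 65]}
`print(outer)` → prints [8, 4, 8, 65]

Answer: [8, 4, 8, 65]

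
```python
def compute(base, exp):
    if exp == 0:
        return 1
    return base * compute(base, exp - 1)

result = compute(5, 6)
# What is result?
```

compute(5, 6) = 5 * 5 * 5 * 5 * 5 * 5 = 15625

Answer: 15625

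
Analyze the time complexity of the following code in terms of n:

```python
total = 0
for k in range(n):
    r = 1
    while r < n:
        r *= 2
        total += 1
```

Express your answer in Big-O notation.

Each loop level contributes: n × log n. Multiplying the contributions gives O(n log n).

Answer: O(n log n)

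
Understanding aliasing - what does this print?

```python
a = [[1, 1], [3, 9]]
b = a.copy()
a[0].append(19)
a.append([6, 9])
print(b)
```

Key concept: shallow copy with nested lists.
Step by step:
`a = [[1, 1], [3, 9]]` → a = [[1, 1], [3, 9]]
`b = a.copy()` → b = [[1, 1], [3, 9]]
`a[0].append(19)` → a = [[1, 1, 19], [3, 9]]; b = [[1, 1, 19], [3, 9]]
`a.append([6, 9])` → a = [[1, 1, 19], [3, 9], [6, 9]]
`print(b)` → prints [[1, 1, 19], [3, 9]]

Answer: [[1, 1, 19], [3, 9]]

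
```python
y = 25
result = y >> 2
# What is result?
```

Trace:
`y = 25` → y = 25
`result = y >> 2` → result = 6
So result = 6

Answer: 6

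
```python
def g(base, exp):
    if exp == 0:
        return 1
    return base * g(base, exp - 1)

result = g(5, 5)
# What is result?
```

g(5, 5) = 5 * 5 * 5 * 5 * 5 = 3125

Answer: 3125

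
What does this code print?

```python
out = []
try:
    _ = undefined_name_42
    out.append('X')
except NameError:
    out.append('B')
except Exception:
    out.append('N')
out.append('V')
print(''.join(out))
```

Execution trace: 'B' (except NameError) → 'V' (after the try/except). Output: BV

Answer: BV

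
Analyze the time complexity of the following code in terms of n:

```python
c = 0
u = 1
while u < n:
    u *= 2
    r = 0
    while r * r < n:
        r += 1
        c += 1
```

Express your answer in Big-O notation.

Each loop level contributes: log n × √n. Multiplying the contributions gives O(√n log n).

Answer: O(√n log n)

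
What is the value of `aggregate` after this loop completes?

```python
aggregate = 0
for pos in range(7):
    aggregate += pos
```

Sum of 0 to 6 = 21
`aggregate` takes the values: 0 → 1 → 3 → 6 → 10 → 15 → 21

Answer: 21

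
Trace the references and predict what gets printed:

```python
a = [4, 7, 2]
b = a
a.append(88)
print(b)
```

Key concept: basic list aliasing.
Step by step:
`a = [4, 7, 2]` → a = [4, 7, 2]
`b = a` → b = [4, 7, 2] (same object as a)
`a.append(88)` → a = [4, 7, 2, 88] (same object as b); b = [4, 7, 2, 88] (same object as a)
`print(b)` → prints [4, 7, 2, 88]

Answer: [4, 7, 2, 88]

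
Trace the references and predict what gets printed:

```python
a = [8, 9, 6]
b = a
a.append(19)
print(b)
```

Key concept: basic list aliasing.
Step by step:
`a = [8, 9, 6]` → a = [8, 9, 6]
`b = a` → b = [8, 9, 6] (same object as a)
`a.append(19)` → a = [8, 9, 6, 19] (same object as b); b = [8, 9, 6, 19] (same object as a)
`print(b)` → prints [8, 9, 6, 19]

Answer: [8, 9, 6, 19]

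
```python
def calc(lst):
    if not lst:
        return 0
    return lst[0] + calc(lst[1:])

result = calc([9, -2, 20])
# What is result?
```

9 + (-2) + 20 + 0 = 27

Answer: 27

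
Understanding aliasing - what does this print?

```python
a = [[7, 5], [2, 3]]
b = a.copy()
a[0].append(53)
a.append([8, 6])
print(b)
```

Key concept: shallow copy with nested lists.
Step by step:
`a = [[7, 5], [2, 3]]` → a = [[7, 5], [2, 3]]
`b = a.copy()` → b = [[7, 5], [2, 3]]
`a[0].append(53)` → a = [[7, 5, 53], [2, 3]]; b = [[7, 5, 53], [2, 3]]
`a.append([8, 6])` → a = [[7, 5, 53], [2, 3], [8, 6]]
`print(b)` → prints [[7, 5, 53], [2, 3]]

Answer: [[7, 5, 53], [2, 3]]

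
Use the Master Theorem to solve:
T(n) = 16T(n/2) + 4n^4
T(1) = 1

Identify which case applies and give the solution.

a=16, b=2, f(n)=4n^4. log_2(16) = 4. Since c=4 = 4, Case 2 applies: T(n) = Θ(n^log_b(a) · log n) = O(n^4 log n).

Answer: O(n^4 log n) - Case 2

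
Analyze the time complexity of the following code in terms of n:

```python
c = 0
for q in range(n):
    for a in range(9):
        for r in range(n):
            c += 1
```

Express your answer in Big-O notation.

Each loop level contributes: n × 1 × n. Multiplying the contributions gives O(n^2).

Answer: O(n^2)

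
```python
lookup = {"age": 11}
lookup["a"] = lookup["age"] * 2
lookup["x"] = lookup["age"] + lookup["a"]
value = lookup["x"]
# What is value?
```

Trace:
`lookup = {"age": 11}` → lookup = {'age': 11}
`lookup["a"] = lookup["age"] * 2` → lookup = {'age': 11, 'a': 22}
`lookup["x"] = lookup["age"] + lookup["a"]` → lookup = {'age': 11, 'a': 22, 'x': 33}
`value = lookup["x"]` → value = 33
So value = 33

Answer: 33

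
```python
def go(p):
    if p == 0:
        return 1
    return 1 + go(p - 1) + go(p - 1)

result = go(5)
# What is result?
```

go(p) = 1 + 2·go(p-1), go(0)=1. Closed form: (1+1)·2^5 - 1 = 63.

Answer: 63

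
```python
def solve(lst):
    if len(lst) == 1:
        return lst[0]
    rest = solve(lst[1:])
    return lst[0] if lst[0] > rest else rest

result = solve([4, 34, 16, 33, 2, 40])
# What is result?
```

Recursive max over [4, 34, 16, 33, 2, 40] = 40

Answer: 40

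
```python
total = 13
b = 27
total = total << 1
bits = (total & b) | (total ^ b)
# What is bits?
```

Trace:
`total = 13` → total = 13
`b = 27` → b = 27
`total = total << 1` → total = 26
`bits = (total & b) | (total ^ b)` → bits = 27
So bits = 27

Answer: 27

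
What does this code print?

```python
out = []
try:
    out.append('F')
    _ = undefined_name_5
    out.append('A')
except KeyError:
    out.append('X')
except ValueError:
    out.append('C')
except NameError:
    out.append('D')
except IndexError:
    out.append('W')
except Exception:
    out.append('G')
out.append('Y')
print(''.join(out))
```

Execution trace: 'F' (try body) → 'D' (except NameError) → 'Y' (after the try/except). Output: FDY

Answer: FDY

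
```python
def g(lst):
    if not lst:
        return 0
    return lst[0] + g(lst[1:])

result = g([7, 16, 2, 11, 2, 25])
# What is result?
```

7 + 16 + 2 + 11 + 2 + 25 + 0 = 63

Answer: 63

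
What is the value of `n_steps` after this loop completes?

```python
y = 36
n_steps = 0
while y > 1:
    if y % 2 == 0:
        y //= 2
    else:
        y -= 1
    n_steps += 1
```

Steps to reduce 36 to 1
`n_steps` takes the values: 0 → 1 → 2 → 3 → 4 → 5 → 6

Answer: 6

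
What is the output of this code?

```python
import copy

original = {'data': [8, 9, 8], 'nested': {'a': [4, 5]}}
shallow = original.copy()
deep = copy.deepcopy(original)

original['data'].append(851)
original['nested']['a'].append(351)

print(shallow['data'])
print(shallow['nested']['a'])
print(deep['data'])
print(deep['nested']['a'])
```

Key concept: comparing shallow vs deep copy.
Step by step:
`original = {'data': [8, 9, 8], 'nested': {'a': [4, 5]}}` → original = {'data': [8, 9, 8], 'nested': {'a': [4, 5]}}
`shallow = original.copy()` → shallow = {'data': [8, 9, 8], 'nested': {'a': [4, 5]}}
`deep = copy.deepcopy(original)` → deep = {'data': [8, 9, 8], 'nested': {'a': [4, 5]}}
`original['data'].append(851)` → original = {'data': [8, 9, 8, 851], 'nested': {'a': [4, 5]}}; shallow = {'data': [8, 9, 8, 851], 'nested': {'a': [4, 5]}}
`original['nested']['a'].append(351)` → original = {'data': [8, 9, 8, 851], 'nested': {'a': [4, 5, 351]}}; shallow = {'data': [8, 9, 8, 851], 'nested': {'a': [4, 5, 351]}}
`print(shallow['data'])` → prints [8, 9, 8, 851]
`print(shallow['nested']['a'])` → prints [4, 5, 351]
`print(deep['data'])` → prints [8, 9, 8]
`print(deep['nested']['a'])` → prints [4, 5]

Answer:
[8, 9, 8, 851]
[4, 5, 351]
[8, 9, 8]
[4, 5]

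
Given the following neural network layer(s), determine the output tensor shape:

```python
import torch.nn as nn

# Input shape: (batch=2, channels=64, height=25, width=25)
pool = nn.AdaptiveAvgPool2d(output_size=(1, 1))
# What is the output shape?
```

Input: (2, 64, 25, 25) -> Output: (2, 64, 1, 1)

Answer: (2, 64, 1, 1)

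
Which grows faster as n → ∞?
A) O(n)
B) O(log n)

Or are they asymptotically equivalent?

O(n) vs O(log n): Higher order terms dominate.

Answer: A) O(n) grows faster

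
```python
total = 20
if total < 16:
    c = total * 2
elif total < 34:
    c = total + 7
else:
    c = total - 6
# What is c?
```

Trace:
`total = 20` → total = 20
`if total < 16: ...` → total < 16 is False, total < 34 is True → c = 27
So c = 27

Answer: 27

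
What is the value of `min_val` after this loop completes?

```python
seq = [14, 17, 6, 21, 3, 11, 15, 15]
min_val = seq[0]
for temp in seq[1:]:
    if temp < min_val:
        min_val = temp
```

Minimum of [14, 17, 6, 21, 3, 11, 15, 15]
`min_val` takes the values: 14 → 6 → 3

Answer: 3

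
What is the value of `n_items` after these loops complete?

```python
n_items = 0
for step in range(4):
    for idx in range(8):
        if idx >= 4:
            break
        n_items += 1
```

Inner breaks at 4, outer runs 4 times
`n_items` takes the values: 0 → 1 → 2 → 3 → 4 → 5 → 6 → 7 → 8 → 9 → 10 → 11 → 12 → 13 → 14 → 15 → 16

Answer: 16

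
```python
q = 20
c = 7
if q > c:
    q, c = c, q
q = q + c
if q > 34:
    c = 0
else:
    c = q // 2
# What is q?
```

Trace:
`q = 20` → q = 20
`c = 7` → c = 7
`if q > c: ...` → q > c is True → q = 7; c = 20
`q = q + c` → q = 27
`if q > 34: ...` → q > 34 is False, take else branch → c = 13
So q = 27

Answer: 27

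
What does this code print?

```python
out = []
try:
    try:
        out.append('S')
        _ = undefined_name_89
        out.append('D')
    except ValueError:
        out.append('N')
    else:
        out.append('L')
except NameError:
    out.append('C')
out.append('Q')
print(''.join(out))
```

Execution trace: 'S' (try body) → 'C' (outer except NameError) → 'Q' (after the try/except). Output: SCQ

Answer: SCQ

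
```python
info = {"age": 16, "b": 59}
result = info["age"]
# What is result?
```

Trace:
`info = {"age": 16, "b": 59}` → info = {'age': 16, 'b': 59}
`result = info["age"]` → result = 16
So result = 16

Answer: 16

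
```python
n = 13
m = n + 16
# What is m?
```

Trace:
`n = 13` → n = 13
`m = n + 16` → m = 29
So m = 29

Answer: 29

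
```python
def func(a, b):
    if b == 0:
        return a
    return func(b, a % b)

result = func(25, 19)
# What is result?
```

func(25, 19) -> func(19, 6) -> func(6, 1) -> func(1, 0) -> 1

Answer: 1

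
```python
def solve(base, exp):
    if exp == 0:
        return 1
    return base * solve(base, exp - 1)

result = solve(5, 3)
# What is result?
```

solve(5, 3) = 5 * 5 * 5 = 125

Answer: 125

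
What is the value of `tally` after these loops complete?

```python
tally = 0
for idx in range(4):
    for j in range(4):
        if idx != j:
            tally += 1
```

4² - 4 (exclude diagonal)
`tally` takes the values: 0 → 1 → 2 → 3 → 4 → 5 → 6 → 7 → 8 → 9 → 10 → 11 → 12

Answer: 12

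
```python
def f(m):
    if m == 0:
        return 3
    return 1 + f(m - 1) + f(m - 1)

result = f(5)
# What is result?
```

f(m) = 1 + 2·f(m-1), f(0)=3. Closed form: (3+1)·2^5 - 1 = 127.

Answer: 127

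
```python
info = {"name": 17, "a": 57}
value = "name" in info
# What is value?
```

Trace:
`info = {"name": 17, "a": 57}` → info = {'name': 17, 'a': 57}
`value = "name" in info` → value = True
So value = True

Answer: True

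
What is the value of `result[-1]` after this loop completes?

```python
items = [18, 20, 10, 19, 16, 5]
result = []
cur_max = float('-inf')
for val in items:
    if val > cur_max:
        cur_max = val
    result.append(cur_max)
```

Running max ends at 20
`result` takes the values: [] → [18] → [18, 20] → [18, 20, 20] → [18, 20, 20, 20] → [18, 20, 20, 20, 20] → [18, 20, 20, 20, 20, 20]
So `result[-1]` = 20

Answer: 20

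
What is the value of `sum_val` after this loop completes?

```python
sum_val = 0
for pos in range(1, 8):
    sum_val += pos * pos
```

Sum of squares 1² to 7² = 140
`sum_val` takes the values: 0 → 1 → 5 → 14 → 30 → 55 → 91 → 140

Answer: 140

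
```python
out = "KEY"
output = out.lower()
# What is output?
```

Trace:
`out = "KEY"` → out = 'KEY'
`output = out.lower()` → output = 'key'
So output = 'key'

Answer: 'key'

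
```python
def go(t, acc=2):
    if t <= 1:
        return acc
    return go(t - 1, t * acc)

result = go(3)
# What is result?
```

Accumulator trace (n, acc): (3, 2) -> (2, 6) -> (1, 12) -> return 12

Answer: 12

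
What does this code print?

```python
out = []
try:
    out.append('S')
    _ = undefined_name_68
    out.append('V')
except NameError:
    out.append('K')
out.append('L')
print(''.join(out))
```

Execution trace: 'S' (try body) → 'K' (except NameError) → 'L' (after the try/except). Output: SKL

Answer: SKL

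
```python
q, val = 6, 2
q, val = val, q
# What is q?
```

Trace:
`q, val = 6, 2` → q = 6; val = 2
`q, val = val, q` → q = 2; val = 6
So q = 2

Answer: 2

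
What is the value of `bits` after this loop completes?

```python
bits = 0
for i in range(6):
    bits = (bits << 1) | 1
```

Build 6 consecutive 1-bits: 0b111111
`bits` takes the values: 0 → 1 → 3 → 7 → 15 → 31 → 63

Answer: 63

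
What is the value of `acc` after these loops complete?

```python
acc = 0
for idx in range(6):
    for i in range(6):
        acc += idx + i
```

Sum of all idx+i for idx,i in 6x6
`acc` takes the values: 0 → 1 → 3 → 6 → 10 → 15 → 16 → 18 → 21 → 25 → 30 → 36 → 38 → 41 → 45 → 50 → 56 → 63 → 66 → 70 → 75 → 81 → 88 → 96 → 100 → 105 → 111 → 118 → 126 → 135 → 140 → 146 → 153 → 161 → 170 → 180

Answer: 180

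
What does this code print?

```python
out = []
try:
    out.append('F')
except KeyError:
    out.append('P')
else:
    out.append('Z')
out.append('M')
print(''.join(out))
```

Execution trace: 'F' (try body, no exception) → 'Z' (else) → 'M' (after the try/except). Output: FZM

Answer: FZM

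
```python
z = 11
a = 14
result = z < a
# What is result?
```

Trace:
`z = 11` → z = 11
`a = 14` → a = 14
`result = z < a` → result = True
So result = True

Answer: True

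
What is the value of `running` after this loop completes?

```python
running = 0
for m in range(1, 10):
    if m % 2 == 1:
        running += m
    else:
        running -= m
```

Add odd, subtract even
`running` takes the values: 0 → 1 → -1 → 2 → -2 → 3 → -3 → 4 → -4 → 5

Answer: 5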